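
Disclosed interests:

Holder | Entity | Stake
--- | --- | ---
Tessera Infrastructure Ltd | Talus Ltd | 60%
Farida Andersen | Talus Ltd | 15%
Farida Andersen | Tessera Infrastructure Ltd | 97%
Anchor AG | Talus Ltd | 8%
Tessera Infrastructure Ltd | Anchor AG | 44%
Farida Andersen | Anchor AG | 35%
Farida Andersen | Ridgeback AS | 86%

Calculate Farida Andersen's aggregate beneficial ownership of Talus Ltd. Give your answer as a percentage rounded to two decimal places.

79.41%

Farida reaches Talus along 4 paths.
Direct stake: 15% = 15%.
Via Tessera: 97% × 60% = 58.2%.
Via Anchor: 35% × 8% = 2.8%.
Via Tessera → Anchor: 97% × 44% × 8% = 3.4144%.
Total: 15% + 58.2% + 2.8% + 3.4144% = 79.4144%.
Rounded: 79.41%.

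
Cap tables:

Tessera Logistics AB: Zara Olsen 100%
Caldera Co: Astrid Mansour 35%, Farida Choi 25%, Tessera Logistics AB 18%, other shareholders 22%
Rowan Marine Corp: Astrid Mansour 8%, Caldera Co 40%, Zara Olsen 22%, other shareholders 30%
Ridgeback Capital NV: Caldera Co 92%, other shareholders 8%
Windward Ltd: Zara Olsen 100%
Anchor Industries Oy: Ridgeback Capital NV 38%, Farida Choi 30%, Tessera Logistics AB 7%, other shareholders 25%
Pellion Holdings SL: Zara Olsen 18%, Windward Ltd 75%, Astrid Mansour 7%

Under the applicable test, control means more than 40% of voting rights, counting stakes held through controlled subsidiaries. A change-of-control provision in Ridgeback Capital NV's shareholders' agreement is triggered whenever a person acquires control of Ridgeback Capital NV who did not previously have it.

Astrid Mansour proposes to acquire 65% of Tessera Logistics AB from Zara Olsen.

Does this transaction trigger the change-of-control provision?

Yes

The purchase adds only to Astrid's holdings (Zara's stake shrinks), so Astrid is the only person who could newly come to control Ridgeback.
Astrid's largest direct stake is 35% in Caldera, which does not meet the threshold, so Astrid controls no company.
Neither Astrid nor any entity Astrid controls holds any voting interest in Ridgeback.
So before the transaction, Astrid does not control Ridgeback.
After the purchase, Astrid holds 65% of Tessera directly, and Zara's stake falls to 35%.
Astrid holds 65% of Tessera, so Astrid controls Tessera.
Astrid and Tessera together hold 35% + 18% = 53% of Caldera, so Astrid controls Caldera.
Caldera holds 92% of Ridgeback, so Astrid controls Ridgeback.
Astrid did not control Ridgeback before and does after, so the clause is triggered.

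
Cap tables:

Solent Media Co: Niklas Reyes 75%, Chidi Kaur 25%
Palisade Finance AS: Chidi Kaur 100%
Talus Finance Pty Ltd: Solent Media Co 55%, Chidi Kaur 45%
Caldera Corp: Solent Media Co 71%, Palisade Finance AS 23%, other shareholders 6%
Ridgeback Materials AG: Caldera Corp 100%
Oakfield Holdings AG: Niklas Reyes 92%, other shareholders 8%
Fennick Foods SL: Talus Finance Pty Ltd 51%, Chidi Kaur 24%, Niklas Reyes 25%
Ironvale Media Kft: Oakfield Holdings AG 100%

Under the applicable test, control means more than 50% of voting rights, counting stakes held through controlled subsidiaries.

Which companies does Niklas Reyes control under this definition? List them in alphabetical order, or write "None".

Caldera Corp, Fennick Foods SL, Ironvale Media Kft, Oakfield Holdings AG, Ridgeback Materials AG, Solent Media Co, Talus Finance Pty Ltd

Niklas holds 75% of Solent, so Niklas controls Solent.
Solent holds 55% of Talus, so Niklas controls Talus.
Solent holds 71% of Caldera, so Niklas controls Caldera.
Caldera holds 100% of Ridgeback, so Niklas controls Ridgeback.
Niklas holds 92% of Oakfield, so Niklas controls Oakfield.
Talus and Niklas together hold 51% + 25% = 76% of Fennick, so Niklas controls Fennick.
Oakfield holds 100% of Ironvale, so Niklas controls Ironvale.
No other company's threshold is met.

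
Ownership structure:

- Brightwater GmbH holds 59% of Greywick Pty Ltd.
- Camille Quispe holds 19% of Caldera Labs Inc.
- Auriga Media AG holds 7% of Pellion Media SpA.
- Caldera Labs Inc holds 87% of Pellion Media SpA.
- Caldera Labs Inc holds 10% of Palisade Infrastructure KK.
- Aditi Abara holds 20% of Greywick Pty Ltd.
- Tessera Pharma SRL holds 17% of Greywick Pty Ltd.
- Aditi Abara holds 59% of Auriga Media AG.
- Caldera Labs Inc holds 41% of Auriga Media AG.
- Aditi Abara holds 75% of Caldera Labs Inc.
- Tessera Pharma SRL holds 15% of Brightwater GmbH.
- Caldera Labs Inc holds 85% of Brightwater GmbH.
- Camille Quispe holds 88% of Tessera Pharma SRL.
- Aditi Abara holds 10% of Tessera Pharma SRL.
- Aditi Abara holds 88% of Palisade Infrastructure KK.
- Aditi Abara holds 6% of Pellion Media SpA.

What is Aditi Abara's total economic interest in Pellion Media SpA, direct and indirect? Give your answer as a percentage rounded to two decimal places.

77.53%

Aditi reaches Pellion along 4 paths.
Direct stake: 6% = 6%.
Via Caldera: 75% × 87% = 65.25%.
Via Auriga: 59% × 7% = 4.13%.
Via Caldera → Auriga: 75% × 41% × 7% = 2.1525%.
Total: 6% + 65.25% + 4.13% + 2.1525% = 77.5325%.
Rounded: 77.53%.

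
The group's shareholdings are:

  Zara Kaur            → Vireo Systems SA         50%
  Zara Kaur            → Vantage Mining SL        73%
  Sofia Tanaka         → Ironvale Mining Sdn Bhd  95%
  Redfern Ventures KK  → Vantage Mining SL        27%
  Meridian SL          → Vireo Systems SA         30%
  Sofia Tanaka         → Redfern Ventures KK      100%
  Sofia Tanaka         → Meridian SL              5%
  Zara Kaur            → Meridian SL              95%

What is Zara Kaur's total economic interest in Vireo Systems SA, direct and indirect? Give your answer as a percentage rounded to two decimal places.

78.50%

Zara reaches Vireo along 2 paths.
Via Meridian: 95% × 30% = 28.5%.
Direct stake: 50% = 50%.
Total: 28.5% + 50% = 78.5%.
Rounded: 78.50%.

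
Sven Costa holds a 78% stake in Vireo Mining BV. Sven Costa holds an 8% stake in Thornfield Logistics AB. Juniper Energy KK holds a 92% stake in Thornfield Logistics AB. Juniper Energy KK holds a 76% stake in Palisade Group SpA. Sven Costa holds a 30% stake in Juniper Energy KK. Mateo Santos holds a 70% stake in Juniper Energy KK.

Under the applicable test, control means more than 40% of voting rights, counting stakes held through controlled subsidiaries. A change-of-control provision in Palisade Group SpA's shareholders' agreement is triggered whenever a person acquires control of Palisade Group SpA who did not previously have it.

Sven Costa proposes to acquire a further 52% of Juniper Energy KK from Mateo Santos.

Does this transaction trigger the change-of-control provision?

Yes

The purchase adds only to Sven's holdings (Mateo's stake shrinks), so Sven is the only person who could newly come to control Palisade.
Sven holds 78% of Vireo, so Sven controls Vireo.
Neither Sven nor any entity Sven controls holds any voting interest in Palisade.
So before the transaction, Sven does not control Palisade.
After the purchase, Sven's direct stake in Juniper rises to 30% + 52% = 82%, and Mateo's stake falls to 18%.
Sven holds 82% of Juniper, so Sven controls Juniper.
Juniper holds 76% of Palisade, so Sven controls Palisade.
Sven did not control Palisade before and does after, so the clause is triggered.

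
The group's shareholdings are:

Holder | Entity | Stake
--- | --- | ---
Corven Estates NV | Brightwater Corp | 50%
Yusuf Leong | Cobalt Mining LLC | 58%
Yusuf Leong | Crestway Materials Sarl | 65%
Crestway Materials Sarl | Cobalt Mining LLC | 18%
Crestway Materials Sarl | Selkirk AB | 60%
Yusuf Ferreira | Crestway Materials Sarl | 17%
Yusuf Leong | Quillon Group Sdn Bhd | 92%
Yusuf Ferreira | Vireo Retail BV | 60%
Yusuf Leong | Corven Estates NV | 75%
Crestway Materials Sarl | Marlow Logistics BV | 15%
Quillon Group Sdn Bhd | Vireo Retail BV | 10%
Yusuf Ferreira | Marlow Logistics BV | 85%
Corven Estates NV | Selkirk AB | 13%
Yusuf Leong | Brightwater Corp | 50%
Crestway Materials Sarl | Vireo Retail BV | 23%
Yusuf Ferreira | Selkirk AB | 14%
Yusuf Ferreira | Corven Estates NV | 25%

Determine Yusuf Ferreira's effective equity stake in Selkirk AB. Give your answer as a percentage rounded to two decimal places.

27.45%

Yusuf Ferreira reaches Selkirk along 3 paths.
Via Corven: 25% × 13% = 3.25%.
Via Crestway: 17% × 60% = 10.2%.
Direct stake: 14% = 14%.
Total: 3.25% + 10.2% + 14% = 27.45%.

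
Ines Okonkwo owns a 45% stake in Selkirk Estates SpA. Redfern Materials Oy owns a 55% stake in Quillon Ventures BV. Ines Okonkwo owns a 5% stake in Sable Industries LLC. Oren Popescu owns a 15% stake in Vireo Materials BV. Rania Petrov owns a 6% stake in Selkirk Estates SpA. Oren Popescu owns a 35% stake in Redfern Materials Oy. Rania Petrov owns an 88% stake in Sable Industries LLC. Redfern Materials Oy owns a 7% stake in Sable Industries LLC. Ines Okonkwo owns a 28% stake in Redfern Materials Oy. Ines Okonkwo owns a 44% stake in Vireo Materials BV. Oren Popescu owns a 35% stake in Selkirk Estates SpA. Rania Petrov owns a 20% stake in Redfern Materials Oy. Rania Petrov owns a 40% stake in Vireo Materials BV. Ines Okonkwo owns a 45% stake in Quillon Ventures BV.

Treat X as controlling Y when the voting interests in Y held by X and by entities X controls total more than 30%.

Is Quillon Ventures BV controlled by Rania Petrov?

No

Rania holds 40% of Vireo, so Rania controls Vireo.
Rania holds 88% of Sable, so Rania controls Sable.
Neither Rania nor any entity Rania controls holds any voting interest in Quillon.
So Rania does not control Quillon.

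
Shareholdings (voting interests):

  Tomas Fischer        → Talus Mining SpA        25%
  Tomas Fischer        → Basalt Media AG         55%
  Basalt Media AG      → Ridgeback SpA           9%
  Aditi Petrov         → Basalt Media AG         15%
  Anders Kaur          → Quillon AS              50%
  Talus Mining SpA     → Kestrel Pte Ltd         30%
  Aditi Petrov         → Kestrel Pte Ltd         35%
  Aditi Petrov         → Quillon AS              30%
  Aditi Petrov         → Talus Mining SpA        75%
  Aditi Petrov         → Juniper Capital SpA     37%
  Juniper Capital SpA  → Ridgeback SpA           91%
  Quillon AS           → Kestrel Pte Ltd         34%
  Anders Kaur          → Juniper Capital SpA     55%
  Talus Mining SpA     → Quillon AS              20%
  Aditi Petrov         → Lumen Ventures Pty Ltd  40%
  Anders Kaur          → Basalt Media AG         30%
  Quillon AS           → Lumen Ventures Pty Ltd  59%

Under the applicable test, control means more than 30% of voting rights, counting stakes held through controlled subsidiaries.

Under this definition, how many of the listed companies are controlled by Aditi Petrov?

6

Aditi holds 75% of Talus, so Aditi controls Talus.
Talus and Aditi together hold 20% + 30% = 50% of Quillon, so Aditi controls Quillon.
Aditi holds 37% of Juniper, so Aditi controls Juniper.
Quillon and Aditi together hold 59% + 40% = 99% of Lumen, so Aditi controls Lumen.
Talus and Quillon and Aditi together hold 30% + 34% + 35% = 99% of Kestrel, so Aditi controls Kestrel.
Juniper holds 91% of Ridgeback, so Aditi controls Ridgeback.
No other company's threshold is met.
Aditi controls 6 companies.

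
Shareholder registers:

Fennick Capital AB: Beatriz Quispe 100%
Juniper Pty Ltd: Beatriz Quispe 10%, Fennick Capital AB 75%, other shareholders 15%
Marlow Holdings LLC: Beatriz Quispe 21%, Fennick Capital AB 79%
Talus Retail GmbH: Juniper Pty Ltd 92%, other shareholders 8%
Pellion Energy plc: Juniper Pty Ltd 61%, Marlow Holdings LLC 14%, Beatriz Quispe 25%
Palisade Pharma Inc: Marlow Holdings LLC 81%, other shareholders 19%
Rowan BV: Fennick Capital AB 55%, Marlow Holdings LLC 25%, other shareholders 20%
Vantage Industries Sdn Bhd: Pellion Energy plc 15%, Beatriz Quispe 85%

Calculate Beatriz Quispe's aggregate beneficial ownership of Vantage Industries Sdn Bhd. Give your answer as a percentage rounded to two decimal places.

98.63%

Beatriz reaches Vantage along 6 paths.
Via Juniper → Pellion: 10% × 61% × 15% = 0.915%.
Via Fennick → Juniper → Pellion: 100% × 75% × 61% × 15% = 6.8625%.
Via Marlow → Pellion: 21% × 14% × 15% = 0.441%.
Via Fennick → Marlow → Pellion: 100% × 79% × 14% × 15% = 1.659%.
Via Pellion: 25% × 15% = 3.75%.
Direct stake: 85% = 85%.
Total: 0.915% + 6.8625% + 0.441% + 1.659% + 3.75% + 85% = 98.6275%.
Rounded: 98.63%.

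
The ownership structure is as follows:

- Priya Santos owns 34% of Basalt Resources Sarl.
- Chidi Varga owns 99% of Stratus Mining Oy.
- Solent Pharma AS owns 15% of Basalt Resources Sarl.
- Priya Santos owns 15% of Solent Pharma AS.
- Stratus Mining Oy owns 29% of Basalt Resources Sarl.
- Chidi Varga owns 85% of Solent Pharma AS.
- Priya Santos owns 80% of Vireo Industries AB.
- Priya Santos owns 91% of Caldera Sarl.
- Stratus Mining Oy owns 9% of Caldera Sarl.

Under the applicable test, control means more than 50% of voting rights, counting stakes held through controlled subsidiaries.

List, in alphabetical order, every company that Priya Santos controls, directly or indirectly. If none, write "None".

Priya holds 80% of Vireo, so Priya controls Vireo.
Priya holds 91% of Caldera, so Priya controls Caldera.
No other company's threshold is met.

Caldera Sarl, Vireo Industries AB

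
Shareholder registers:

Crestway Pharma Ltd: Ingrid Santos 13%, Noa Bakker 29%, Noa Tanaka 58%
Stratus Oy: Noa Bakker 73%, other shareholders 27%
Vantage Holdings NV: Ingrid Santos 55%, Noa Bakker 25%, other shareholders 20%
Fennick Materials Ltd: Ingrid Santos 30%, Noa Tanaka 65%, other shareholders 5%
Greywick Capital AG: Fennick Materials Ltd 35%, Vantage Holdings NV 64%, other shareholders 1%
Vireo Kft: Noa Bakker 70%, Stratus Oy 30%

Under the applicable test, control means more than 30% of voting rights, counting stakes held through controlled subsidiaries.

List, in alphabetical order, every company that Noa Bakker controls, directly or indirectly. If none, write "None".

Stratus Oy, Vireo Kft

Noa Bakker holds 73% of Stratus, so Noa Bakker controls Stratus.
Noa Bakker and Stratus together hold 70% + 30% = 100% of Vireo, so Noa Bakker controls Vireo.
No other company's threshold is met.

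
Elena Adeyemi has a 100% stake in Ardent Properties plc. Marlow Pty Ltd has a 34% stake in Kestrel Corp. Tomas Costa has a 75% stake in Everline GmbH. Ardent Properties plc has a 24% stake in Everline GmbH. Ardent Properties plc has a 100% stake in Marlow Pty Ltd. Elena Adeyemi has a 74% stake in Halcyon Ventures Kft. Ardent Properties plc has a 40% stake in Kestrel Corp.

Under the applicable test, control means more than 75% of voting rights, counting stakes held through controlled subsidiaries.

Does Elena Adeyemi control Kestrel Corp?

Elena holds 100% of Ardent, so Elena controls Ardent.
Ardent holds 100% of Marlow, so Elena controls Marlow.
In Kestrel, Elena's side holds only 34% + 40% = 74%, not > 75%.
So Elena does not control Kestrel.

No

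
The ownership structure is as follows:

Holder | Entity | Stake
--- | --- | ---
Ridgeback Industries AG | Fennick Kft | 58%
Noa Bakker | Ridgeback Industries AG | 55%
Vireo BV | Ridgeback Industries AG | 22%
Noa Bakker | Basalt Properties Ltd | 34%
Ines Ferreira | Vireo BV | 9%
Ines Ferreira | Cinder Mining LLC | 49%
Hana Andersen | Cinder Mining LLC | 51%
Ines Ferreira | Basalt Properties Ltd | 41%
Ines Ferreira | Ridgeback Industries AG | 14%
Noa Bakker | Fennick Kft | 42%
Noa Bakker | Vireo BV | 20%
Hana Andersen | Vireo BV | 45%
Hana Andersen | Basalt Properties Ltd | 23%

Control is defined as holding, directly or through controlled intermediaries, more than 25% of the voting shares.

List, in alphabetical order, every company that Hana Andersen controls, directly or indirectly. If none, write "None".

Hana holds 45% of Vireo, so Hana controls Vireo.
Hana holds 51% of Cinder, so Hana controls Cinder.
No other company's threshold is met.

Cinder Mining LLC, Vireo BV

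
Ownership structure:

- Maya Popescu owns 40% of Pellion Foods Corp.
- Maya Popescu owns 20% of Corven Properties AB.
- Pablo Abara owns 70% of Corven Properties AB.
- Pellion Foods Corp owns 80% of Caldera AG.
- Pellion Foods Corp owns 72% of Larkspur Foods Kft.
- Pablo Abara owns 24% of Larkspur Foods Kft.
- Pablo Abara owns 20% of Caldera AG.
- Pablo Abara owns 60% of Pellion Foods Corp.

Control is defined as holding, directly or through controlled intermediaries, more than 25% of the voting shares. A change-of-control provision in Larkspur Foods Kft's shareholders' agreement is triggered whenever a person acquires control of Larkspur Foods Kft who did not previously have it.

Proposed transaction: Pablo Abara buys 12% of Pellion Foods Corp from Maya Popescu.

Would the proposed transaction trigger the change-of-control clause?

No

The purchase adds only to Pablo's holdings (Maya's stake shrinks), so Pablo is the only person who could newly come to control Larkspur.
Pablo holds 60% of Pellion, so Pablo controls Pellion.
Pellion and Pablo together hold 72% + 24% = 96% of Larkspur, so Pablo controls Larkspur.
So Pablo already controls Larkspur before the transaction.
After the purchase, Pablo's direct stake in Pellion rises to 60% + 12% = 72%, and Maya's stake falls to 28%.
Pablo controlled Larkspur already, so this is not a new person acquiring control; every other person's position is unchanged or reduced.
No new person acquires control, so the clause is not triggered.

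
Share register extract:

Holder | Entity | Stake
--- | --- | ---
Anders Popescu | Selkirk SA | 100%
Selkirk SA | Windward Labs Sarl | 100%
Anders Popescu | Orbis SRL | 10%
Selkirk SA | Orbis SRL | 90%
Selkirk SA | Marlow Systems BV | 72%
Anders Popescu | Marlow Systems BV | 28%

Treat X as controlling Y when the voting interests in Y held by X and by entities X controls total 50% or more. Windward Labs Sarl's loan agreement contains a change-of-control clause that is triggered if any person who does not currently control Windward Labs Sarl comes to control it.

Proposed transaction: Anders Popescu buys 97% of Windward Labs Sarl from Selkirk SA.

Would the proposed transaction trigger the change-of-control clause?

No

The purchase adds only to Anders's holdings (Selkirk's stake shrinks), so Anders is the only person who could newly come to control Windward.
Anders holds 100% of Selkirk, so Anders controls Selkirk.
Selkirk holds 100% of Windward, so Anders controls Windward.
So Anders already controls Windward before the transaction.
After the purchase, Anders holds 97% of Windward directly, and Selkirk's stake falls to 3%.
Anders controlled Windward already, so this is not a new person acquiring control; every other person's position is unchanged or reduced.
No new person acquires control, so the clause is not triggered.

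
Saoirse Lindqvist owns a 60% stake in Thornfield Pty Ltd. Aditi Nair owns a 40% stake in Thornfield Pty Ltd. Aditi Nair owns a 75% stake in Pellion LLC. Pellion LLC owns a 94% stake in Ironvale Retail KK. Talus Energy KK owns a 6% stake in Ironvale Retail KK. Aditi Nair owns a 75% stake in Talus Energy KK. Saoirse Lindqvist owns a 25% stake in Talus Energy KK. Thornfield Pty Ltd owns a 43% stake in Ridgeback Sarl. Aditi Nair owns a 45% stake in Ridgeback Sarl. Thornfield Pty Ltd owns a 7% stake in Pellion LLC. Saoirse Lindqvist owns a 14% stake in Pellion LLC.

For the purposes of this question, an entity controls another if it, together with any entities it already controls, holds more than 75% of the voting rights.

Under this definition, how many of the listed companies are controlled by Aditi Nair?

0

Aditi's largest direct stake is 75% in Talus, which does not meet the threshold.
Aditi controls 0 companies.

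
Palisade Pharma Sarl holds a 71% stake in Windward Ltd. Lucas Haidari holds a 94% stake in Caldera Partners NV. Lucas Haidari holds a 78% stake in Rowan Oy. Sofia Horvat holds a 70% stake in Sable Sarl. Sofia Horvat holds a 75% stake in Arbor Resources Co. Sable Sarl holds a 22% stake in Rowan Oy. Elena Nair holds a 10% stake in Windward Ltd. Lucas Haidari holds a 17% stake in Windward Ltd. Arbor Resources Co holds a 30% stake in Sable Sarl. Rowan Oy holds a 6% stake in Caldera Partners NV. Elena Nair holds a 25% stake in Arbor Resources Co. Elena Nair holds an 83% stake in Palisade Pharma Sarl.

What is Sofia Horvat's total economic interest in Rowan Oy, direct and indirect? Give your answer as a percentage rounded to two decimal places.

20.35%

Sofia reaches Rowan along 2 paths.
Via Arbor → Sable: 75% × 30% × 22% = 4.95%.
Via Sable: 70% × 22% = 15.4%.
Total: 4.95% + 15.4% = 20.35%.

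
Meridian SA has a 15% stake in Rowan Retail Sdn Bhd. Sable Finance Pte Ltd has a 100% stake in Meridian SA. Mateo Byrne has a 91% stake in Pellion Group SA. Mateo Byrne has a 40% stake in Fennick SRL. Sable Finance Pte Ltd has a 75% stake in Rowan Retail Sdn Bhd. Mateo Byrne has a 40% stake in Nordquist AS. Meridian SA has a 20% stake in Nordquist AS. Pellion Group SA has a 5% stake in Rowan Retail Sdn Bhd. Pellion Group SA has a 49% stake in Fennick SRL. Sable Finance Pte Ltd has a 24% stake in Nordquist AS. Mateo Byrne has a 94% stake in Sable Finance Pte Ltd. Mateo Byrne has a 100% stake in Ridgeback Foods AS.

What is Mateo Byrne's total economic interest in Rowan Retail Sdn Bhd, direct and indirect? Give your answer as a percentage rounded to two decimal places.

Mateo reaches Rowan along 3 paths.
Via Sable → Meridian: 94% × 100% × 15% = 14.1%.
Via Sable: 94% × 75% = 70.5%.
Via Pellion: 91% × 5% = 4.55%.
Total: 14.1% + 70.5% + 4.55% = 89.15%.

89.15%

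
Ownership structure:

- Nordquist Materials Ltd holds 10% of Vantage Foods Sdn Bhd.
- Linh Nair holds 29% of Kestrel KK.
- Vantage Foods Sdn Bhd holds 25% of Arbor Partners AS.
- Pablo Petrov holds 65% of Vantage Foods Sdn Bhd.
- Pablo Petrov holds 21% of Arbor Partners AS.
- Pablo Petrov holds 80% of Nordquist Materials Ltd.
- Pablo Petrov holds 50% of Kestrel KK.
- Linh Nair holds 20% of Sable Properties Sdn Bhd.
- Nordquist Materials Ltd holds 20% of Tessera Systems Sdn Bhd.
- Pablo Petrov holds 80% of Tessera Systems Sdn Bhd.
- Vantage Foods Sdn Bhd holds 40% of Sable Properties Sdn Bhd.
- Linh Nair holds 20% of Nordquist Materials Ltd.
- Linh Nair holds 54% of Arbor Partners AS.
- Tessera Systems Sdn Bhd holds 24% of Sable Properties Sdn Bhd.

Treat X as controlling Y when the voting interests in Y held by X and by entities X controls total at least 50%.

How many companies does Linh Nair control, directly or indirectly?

Linh holds 54% of Arbor, so Linh controls Arbor.
No other company's threshold is met.
Linh controls 1 company.

1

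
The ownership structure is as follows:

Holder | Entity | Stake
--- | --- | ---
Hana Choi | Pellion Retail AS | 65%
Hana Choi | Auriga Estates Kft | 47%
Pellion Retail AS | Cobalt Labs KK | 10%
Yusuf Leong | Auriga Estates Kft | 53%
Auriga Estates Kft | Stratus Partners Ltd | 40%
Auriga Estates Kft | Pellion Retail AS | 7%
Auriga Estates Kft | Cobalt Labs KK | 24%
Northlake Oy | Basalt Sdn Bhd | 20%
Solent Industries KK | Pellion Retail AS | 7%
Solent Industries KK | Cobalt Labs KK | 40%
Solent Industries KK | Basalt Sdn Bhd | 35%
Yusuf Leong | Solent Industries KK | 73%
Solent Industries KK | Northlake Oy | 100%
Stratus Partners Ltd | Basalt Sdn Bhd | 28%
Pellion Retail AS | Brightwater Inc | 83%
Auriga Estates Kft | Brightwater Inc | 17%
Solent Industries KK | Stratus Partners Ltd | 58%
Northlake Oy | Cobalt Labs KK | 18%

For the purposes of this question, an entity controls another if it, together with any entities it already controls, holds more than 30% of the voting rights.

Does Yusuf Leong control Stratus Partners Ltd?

Yes

Yusuf holds 73% of Solent, so Yusuf controls Solent.
Yusuf holds 53% of Auriga, so Yusuf controls Auriga.
Auriga and Solent together hold 40% + 58% = 98% of Stratus, so Yusuf controls Stratus.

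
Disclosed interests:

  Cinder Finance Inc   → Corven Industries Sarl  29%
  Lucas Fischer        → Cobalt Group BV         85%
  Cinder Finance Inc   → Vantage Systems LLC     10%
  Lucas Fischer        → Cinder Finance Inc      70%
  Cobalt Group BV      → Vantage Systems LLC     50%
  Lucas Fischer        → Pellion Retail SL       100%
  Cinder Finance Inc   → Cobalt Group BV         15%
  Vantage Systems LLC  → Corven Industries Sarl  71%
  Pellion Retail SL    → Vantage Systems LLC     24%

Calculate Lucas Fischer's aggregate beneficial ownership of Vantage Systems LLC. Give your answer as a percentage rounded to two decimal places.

Lucas reaches Vantage along 4 paths.
Via Cinder: 70% × 10% = 7%.
Via Pellion: 100% × 24% = 24%.
Via Cinder → Cobalt: 70% × 15% × 50% = 5.25%.
Via Cobalt: 85% × 50% = 42.5%.
Total: 7% + 24% + 5.25% + 42.5% = 78.75%.

78.75%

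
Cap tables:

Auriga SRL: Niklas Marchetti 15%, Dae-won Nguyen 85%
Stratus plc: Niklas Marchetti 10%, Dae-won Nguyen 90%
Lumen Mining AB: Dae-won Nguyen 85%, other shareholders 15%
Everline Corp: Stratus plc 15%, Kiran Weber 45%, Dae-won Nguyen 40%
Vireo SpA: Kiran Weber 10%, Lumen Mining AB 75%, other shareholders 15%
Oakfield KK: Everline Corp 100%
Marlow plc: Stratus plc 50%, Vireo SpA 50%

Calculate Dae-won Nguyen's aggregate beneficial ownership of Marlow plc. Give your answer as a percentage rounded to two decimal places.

Dae-won reaches Marlow along 2 paths.
Via Stratus: 90% × 50% = 45%.
Via Lumen → Vireo: 85% × 75% × 50% = 31.875%.
Total: 45% + 31.875% = 76.875%.
Rounded: 76.88%.

76.88%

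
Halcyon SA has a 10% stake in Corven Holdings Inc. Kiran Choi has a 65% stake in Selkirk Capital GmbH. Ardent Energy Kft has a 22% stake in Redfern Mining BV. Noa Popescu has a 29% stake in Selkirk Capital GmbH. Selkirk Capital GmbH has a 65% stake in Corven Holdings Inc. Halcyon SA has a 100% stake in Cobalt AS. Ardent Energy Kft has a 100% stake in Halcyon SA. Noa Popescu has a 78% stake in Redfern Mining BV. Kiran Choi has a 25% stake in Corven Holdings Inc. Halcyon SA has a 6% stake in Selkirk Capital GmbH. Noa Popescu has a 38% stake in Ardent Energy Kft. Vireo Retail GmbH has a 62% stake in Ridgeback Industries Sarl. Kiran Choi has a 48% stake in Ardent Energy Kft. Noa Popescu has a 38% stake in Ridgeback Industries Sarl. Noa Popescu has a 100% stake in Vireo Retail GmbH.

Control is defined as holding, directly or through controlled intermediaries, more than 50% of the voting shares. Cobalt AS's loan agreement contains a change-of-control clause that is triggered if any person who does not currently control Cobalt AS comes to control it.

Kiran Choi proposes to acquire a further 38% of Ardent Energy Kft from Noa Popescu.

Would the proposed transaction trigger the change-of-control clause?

Yes

The purchase adds only to Kiran's holdings (Noa's stake shrinks), so Kiran is the only person who could newly come to control Cobalt.
Kiran holds 65% of Selkirk, so Kiran controls Selkirk.
Selkirk and Kiran together hold 65% + 25% = 90% of Corven, so Kiran controls Corven.
Neither Kiran nor any entity Kiran controls holds any voting interest in Cobalt.
So before the transaction, Kiran does not control Cobalt.
After the purchase, Kiran's direct stake in Ardent rises to 48% + 38% = 86%, and Noa's stake falls to 0%.
Kiran holds 86% of Ardent, so Kiran controls Ardent.
Ardent holds 100% of Halcyon, so Kiran controls Halcyon.
Halcyon holds 100% of Cobalt, so Kiran controls Cobalt.
Kiran did not control Cobalt before and does after, so the clause is triggered.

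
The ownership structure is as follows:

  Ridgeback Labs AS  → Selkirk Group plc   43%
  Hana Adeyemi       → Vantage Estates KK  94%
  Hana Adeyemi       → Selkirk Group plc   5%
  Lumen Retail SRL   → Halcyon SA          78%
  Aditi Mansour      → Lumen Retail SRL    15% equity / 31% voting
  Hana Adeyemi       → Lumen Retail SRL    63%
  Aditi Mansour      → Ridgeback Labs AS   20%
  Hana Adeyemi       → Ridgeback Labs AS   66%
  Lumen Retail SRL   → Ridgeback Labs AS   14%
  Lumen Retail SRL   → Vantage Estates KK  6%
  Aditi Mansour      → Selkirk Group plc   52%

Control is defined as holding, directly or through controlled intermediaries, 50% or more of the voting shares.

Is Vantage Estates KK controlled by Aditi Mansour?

Aditi holds 52% of Selkirk, so Aditi controls Selkirk.
Neither Aditi nor any entity Aditi controls holds any voting interest in Vantage.
So Aditi does not control Vantage.

No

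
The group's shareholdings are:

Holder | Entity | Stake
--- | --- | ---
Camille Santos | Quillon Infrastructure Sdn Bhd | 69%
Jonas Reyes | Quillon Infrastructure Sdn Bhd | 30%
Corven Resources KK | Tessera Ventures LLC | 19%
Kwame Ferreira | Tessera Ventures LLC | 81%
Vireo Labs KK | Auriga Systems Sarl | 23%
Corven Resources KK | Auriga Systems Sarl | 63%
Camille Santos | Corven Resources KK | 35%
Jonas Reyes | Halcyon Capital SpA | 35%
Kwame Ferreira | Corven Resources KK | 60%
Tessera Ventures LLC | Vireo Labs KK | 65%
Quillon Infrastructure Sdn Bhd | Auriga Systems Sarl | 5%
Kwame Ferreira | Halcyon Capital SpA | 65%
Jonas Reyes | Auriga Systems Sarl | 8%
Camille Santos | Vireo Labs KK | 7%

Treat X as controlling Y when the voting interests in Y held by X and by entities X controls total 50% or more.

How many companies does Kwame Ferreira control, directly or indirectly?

5

Kwame holds 60% of Corven, so Kwame controls Corven.
Kwame holds 65% of Halcyon, so Kwame controls Halcyon.
Kwame and Corven together hold 81% + 19% = 100% of Tessera, so Kwame controls Tessera.
Tessera holds 65% of Vireo, so Kwame controls Vireo.
Vireo and Corven together hold 23% + 63% = 86% of Auriga, so Kwame controls Auriga.
No other company's threshold is met.
Kwame controls 5 companies.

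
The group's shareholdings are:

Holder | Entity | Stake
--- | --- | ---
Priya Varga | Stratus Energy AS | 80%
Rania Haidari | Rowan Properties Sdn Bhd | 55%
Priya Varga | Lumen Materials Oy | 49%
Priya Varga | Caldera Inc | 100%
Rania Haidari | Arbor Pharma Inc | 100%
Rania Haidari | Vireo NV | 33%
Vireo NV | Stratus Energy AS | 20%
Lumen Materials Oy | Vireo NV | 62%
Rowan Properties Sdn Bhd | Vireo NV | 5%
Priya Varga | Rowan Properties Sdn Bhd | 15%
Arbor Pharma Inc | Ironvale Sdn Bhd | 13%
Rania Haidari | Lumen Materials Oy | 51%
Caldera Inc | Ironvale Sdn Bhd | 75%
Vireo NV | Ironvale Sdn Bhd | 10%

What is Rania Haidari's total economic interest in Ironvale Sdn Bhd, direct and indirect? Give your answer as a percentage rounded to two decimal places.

19.74%

Rania reaches Ironvale along 4 paths.
Via Lumen → Vireo: 51% × 62% × 10% = 3.162%.
Via Vireo: 33% × 10% = 3.3%.
Via Rowan → Vireo: 55% × 5% × 10% = 0.275%.
Via Arbor: 100% × 13% = 13%.
Total: 3.162% + 3.3% + 0.275% + 13% = 19.737%.
Rounded: 19.74%.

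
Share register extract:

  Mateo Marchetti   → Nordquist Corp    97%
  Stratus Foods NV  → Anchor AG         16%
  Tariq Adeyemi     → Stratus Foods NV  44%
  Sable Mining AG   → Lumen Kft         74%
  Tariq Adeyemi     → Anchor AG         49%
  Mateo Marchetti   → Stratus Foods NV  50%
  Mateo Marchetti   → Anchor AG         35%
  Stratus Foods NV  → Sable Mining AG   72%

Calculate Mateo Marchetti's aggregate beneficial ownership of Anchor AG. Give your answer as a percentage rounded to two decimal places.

Mateo reaches Anchor along 2 paths.
Via Stratus: 50% × 16% = 8%.
Direct stake: 35% = 35%.
Total: 8% + 35% = 43%.
Rounded: 43.00%.

43.00%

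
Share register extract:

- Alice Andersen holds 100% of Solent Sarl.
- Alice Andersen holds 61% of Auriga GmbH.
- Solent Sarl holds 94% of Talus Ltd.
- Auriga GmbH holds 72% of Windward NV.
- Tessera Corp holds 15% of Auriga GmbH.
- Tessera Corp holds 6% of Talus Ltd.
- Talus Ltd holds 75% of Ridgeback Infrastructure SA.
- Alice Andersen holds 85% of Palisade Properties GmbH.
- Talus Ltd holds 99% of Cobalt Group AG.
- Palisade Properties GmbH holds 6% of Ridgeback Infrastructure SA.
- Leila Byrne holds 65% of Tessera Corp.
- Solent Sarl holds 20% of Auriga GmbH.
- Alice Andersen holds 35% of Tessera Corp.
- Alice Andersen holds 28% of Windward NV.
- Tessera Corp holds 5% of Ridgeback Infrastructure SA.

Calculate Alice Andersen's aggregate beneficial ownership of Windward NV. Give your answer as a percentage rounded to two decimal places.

Alice reaches Windward along 4 paths.
Direct stake: 28% = 28%.
Via Auriga: 61% × 72% = 43.92%.
Via Tessera → Auriga: 35% × 15% × 72% = 3.78%.
Via Solent → Auriga: 100% × 20% × 72% = 14.4%.
Total: 28% + 43.92% + 3.78% + 14.4% = 90.1%.
Rounded: 90.10%.

90.10%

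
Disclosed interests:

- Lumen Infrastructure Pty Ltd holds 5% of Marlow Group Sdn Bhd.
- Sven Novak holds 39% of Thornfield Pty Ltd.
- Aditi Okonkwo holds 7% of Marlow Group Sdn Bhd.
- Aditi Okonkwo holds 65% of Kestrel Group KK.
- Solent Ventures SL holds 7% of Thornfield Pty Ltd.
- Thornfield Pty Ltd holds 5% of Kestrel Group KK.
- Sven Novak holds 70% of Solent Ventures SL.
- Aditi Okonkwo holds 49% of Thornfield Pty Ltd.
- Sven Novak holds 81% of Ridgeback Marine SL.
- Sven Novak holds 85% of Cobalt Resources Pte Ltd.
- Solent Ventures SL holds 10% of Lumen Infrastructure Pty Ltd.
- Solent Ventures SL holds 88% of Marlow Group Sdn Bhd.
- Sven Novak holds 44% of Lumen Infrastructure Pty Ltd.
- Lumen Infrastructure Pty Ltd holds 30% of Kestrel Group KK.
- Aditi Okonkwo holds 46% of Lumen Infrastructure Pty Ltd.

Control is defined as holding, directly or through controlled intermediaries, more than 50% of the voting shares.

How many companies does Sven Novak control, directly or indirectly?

Sven holds 85% of Cobalt, so Sven controls Cobalt.
Sven holds 70% of Solent, so Sven controls Solent.
Solent and Sven together hold 10% + 44% = 54% of Lumen, so Sven controls Lumen.
Lumen and Solent together hold 5% + 88% = 93% of Marlow, so Sven controls Marlow.
Sven holds 81% of Ridgeback, so Sven controls Ridgeback.
No other company's threshold is met.
Sven controls 5 companies.

5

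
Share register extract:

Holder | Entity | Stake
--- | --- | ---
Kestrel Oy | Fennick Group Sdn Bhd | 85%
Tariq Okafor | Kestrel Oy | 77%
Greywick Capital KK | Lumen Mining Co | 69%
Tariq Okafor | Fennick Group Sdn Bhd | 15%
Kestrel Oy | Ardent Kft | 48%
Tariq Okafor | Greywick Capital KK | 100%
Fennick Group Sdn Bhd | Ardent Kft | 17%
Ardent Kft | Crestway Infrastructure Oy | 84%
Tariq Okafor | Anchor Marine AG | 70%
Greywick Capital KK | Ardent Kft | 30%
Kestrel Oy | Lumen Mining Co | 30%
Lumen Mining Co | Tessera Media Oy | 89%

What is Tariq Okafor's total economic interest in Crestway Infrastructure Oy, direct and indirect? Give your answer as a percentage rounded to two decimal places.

67.73%

Tariq reaches Crestway along 4 paths.
Via Kestrel → Ardent: 77% × 48% × 84% = 31.0464%.
Via Fennick → Ardent: 15% × 17% × 84% = 2.142%.
Via Kestrel → Fennick → Ardent: 77% × 85% × 17% × 84% = 9.34626%.
Via Greywick → Ardent: 100% × 30% × 84% = 25.2%.
Total: 31.0464% + 2.142% + 9.34626% + 25.2% = 67.73466%.
Rounded: 67.73%.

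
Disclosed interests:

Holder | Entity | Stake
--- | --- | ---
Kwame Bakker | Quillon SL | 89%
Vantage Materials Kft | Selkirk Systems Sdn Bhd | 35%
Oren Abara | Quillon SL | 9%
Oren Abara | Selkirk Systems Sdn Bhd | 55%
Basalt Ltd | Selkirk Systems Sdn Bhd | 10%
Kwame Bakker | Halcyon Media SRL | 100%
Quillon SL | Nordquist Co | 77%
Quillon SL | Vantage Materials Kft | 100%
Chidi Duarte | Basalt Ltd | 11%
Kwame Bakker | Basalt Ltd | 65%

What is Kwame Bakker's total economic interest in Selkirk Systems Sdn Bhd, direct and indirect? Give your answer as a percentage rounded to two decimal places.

Kwame reaches Selkirk along 2 paths.
Via Basalt: 65% × 10% = 6.5%.
Via Quillon → Vantage: 89% × 100% × 35% = 31.15%.
Total: 6.5% + 31.15% = 37.65%.

37.65%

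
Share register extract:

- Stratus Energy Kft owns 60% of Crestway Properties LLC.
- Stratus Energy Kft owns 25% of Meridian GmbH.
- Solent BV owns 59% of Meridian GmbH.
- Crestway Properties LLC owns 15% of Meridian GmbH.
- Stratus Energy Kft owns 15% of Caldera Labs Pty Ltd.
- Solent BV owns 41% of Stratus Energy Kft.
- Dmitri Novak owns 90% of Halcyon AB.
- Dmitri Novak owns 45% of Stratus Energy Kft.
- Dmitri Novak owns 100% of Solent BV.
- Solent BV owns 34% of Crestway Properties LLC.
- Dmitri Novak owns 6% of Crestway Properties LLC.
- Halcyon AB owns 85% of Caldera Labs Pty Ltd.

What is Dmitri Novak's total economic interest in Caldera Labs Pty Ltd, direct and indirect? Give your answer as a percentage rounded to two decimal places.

Dmitri reaches Caldera along 3 paths.
Via Halcyon: 90% × 85% = 76.5%.
Via Stratus: 45% × 15% = 6.75%.
Via Solent → Stratus: 100% × 41% × 15% = 6.15%.
Total: 76.5% + 6.75% + 6.15% = 89.4%.
Rounded: 89.40%.

89.40%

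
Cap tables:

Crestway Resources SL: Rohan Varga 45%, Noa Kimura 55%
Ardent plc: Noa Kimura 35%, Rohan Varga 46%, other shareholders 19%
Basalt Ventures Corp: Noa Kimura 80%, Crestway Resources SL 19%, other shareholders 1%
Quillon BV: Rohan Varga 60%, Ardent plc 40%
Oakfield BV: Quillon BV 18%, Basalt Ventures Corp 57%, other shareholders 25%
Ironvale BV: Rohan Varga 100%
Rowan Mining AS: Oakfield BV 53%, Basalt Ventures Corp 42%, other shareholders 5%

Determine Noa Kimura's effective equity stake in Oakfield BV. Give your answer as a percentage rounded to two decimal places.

Noa reaches Oakfield along 3 paths.
Via Ardent → Quillon: 35% × 40% × 18% = 2.52%.
Via Basalt: 80% × 57% = 45.6%.
Via Crestway → Basalt: 55% × 19% × 57% = 5.9565%.
Total: 2.52% + 45.6% + 5.9565% = 54.0765%.
Rounded: 54.08%.

54.08%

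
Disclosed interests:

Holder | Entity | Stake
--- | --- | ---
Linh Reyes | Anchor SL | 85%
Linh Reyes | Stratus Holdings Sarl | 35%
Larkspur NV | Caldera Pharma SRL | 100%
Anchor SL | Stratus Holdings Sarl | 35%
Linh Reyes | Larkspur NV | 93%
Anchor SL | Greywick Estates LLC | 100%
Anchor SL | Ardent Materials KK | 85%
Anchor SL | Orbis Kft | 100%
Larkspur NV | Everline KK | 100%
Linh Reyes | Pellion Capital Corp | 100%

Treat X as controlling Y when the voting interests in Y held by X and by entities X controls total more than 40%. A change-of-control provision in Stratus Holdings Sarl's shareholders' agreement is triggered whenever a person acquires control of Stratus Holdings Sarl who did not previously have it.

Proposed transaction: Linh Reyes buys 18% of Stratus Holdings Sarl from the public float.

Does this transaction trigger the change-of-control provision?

No

The purchase changes only Linh's holdings, so Linh is the only person who could newly come to control Stratus.
Linh holds 85% of Anchor, so Linh controls Anchor.
Anchor and Linh together hold 35% + 35% = 70% of Stratus, so Linh controls Stratus.
So Linh already controls Stratus before the transaction.
After the purchase, Linh's direct stake in Stratus rises to 35% + 18% = 53%.
Linh controlled Stratus already, so this is not a new person acquiring control; every other person's position is unchanged or reduced.
No new person acquires control, so the clause is not triggered.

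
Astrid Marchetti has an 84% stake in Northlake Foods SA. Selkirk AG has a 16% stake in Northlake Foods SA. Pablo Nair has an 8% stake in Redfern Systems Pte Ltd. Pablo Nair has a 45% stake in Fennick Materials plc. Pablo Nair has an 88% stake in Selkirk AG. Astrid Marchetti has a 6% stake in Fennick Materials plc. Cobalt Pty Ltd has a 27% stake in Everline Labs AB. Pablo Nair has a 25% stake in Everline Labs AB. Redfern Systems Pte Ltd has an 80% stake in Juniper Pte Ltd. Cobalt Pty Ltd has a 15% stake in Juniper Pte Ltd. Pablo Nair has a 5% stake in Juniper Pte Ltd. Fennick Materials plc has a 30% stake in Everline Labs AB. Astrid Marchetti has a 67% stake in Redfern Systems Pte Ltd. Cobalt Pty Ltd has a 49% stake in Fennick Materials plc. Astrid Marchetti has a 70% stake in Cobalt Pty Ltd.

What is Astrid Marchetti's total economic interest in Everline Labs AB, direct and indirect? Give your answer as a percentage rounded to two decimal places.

30.99%

Astrid reaches Everline along 3 paths.
Via Cobalt: 70% × 27% = 18.9%.
Via Cobalt → Fennick: 70% × 49% × 30% = 10.29%.
Via Fennick: 6% × 30% = 1.8%.
Total: 18.9% + 10.29% + 1.8% = 30.99%.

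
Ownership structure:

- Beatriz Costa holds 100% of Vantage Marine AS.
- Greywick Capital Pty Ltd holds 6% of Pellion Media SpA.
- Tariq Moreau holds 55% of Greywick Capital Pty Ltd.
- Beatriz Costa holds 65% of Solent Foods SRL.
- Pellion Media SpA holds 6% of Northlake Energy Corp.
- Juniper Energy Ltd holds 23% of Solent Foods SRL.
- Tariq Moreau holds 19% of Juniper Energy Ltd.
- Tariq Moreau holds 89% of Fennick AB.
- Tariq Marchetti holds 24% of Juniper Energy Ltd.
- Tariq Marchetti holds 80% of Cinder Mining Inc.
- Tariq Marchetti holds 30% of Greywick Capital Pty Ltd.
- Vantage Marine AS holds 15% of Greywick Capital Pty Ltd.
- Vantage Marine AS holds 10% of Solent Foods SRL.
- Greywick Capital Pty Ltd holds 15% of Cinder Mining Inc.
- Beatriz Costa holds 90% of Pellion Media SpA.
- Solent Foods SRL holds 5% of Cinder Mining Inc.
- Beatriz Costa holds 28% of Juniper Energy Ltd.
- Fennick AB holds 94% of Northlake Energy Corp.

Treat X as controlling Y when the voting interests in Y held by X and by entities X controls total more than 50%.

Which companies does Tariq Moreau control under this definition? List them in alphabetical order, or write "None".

Tariq Moreau holds 55% of Greywick, so Tariq Moreau controls Greywick.
Tariq Moreau holds 89% of Fennick, so Tariq Moreau controls Fennick.
Fennick holds 94% of Northlake, so Tariq Moreau controls Northlake.
No other company's threshold is met.

Fennick AB, Greywick Capital Pty Ltd, Northlake Energy Corp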